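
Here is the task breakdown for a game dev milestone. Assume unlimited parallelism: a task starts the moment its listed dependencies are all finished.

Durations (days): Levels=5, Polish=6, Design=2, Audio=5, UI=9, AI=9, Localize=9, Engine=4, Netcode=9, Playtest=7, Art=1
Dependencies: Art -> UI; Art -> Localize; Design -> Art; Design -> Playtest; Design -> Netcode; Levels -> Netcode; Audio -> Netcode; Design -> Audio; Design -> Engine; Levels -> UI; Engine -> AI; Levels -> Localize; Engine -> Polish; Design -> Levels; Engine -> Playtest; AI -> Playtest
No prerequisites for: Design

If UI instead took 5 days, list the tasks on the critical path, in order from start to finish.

Critical path before the change: Design→Engine→AI→Playtest = 2+4+9+7 = 22 giving 22 days.
UI has 6 days of float (longest path through it is 16).
That remains the longest chain; total 22 days.

Design, Engine, AI, Playtest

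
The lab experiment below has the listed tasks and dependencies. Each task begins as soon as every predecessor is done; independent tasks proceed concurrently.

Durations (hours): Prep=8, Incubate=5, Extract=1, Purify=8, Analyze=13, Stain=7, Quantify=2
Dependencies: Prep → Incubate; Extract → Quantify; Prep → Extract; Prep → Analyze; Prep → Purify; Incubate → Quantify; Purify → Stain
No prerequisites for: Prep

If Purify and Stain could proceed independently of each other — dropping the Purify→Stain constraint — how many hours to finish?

21

Before: longest chain Prep→Purify→Stain = 8+8+7 = 23, finish 23.
Without Purify→Stain, Stain's earliest start moves from 16 to 0.
After: Prep→Analyze = 8+13 = 21 → 21 hours.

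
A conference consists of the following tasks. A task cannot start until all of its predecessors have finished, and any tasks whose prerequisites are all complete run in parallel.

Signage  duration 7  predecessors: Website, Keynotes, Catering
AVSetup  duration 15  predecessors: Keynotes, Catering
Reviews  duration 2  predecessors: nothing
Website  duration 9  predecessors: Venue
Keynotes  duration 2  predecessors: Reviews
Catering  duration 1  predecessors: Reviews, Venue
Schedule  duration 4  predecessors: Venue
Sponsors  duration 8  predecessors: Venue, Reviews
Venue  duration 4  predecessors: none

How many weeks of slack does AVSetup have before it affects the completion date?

Critical path: Venue→Website→Signage = 4+9+7 = 20, so the finish is 20 weeks.
AVSetup finishes as early as 20 and must finish by 20.
So AVSetup can slip 20 − 20 = 0 weeks.

0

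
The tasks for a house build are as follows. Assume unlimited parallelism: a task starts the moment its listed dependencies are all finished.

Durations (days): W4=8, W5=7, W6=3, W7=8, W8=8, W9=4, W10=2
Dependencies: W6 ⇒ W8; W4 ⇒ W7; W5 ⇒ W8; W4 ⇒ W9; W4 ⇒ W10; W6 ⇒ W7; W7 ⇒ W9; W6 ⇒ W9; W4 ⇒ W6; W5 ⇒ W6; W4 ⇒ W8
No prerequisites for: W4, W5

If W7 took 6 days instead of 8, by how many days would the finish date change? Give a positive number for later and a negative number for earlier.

-2

The binding path is W4→W6→W7→W9 = 8+3+8+4 = 23; finish at 23 days.
Since W7 is critical, the -2 change carries straight to that chain (now 21 days).
The critical path is still W4→W6→W7→W9; finish is now 21 days.
Change in finish: 21 − 23 = -2 days.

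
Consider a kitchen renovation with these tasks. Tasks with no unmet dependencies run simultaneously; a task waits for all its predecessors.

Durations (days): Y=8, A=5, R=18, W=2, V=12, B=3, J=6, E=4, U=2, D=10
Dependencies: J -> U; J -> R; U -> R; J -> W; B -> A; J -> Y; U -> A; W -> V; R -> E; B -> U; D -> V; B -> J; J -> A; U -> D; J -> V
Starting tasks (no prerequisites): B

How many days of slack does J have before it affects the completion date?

Critical path: B→J→U→D→V = 3+6+2+10+12 = 33, so the finish is 33 days.
J finishes as early as 9 and must finish by 9.
Float = 33 − 33 = 0.

0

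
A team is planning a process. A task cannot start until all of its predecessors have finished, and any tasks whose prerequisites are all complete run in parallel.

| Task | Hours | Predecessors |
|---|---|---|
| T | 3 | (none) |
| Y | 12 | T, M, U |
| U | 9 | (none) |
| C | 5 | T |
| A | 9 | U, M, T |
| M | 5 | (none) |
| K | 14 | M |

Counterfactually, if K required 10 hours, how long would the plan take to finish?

As given, the longest chain is U→Y = 9+12 = 21, so the finish is 21 hours.
K is off the critical path — its longest chain is 19 hours, giving 2 of slack.
The critical path is still U→Y; finish is now 21 hours.

21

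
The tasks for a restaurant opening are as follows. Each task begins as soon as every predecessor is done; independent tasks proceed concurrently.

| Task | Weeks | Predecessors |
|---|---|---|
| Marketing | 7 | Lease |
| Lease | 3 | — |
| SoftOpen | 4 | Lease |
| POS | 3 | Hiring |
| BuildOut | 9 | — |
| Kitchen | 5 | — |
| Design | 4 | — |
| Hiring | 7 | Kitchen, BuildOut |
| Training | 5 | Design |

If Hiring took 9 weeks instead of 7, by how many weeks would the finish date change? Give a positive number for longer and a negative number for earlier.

Baseline: BuildOut→Hiring→POS = 9+7+3 = 19 → 19 weeks.
Hiring lies on that path, so at 9 weeks the path becomes 21 weeks.
No other chain overtakes it, so the finish is 21 weeks.
Change in finish: 21 − 19 = +2 weeks.

2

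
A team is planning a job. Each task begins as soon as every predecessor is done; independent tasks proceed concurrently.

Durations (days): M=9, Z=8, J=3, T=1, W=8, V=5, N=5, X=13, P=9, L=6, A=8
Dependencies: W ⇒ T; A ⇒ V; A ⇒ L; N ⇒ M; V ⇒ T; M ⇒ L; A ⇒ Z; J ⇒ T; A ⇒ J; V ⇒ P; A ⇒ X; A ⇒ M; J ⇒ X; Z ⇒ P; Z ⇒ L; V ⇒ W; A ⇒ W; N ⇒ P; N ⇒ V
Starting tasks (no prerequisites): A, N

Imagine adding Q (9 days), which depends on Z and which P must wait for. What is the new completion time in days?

Originally the project takes 25 days.
With Q inserted, P now waits for max(N, Z, V, Q).
New critical path: A→Z→Q→P = 8+8+9+9 = 34 ⇒ 34 days.

34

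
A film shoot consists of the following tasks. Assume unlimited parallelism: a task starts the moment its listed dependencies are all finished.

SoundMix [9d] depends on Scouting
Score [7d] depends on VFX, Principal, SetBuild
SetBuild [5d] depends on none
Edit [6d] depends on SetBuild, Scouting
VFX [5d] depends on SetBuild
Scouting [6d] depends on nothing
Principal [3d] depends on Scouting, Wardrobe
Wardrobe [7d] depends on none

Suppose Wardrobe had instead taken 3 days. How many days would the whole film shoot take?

17

The binding path is Wardrobe→Principal→Score = 7+3+7 = 17; finish at 17 days.
Wardrobe lies on that path, so at 3 days the path becomes 13 days.
The binding chain switches to SetBuild→VFX→Score = 5+5+7 = 17; finish 17 days.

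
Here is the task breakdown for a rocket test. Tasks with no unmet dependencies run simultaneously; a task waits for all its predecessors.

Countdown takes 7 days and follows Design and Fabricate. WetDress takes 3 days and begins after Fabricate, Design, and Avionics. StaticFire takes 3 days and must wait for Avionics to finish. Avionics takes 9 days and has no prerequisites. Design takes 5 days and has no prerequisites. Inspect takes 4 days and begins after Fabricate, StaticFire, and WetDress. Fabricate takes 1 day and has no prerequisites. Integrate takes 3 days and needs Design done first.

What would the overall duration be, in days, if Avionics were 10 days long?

Actual critical path: Avionics→WetDress→Inspect = 9+3+4 = 16 ⇒ 16 days.
Avionics is on the critical path; changing it to 10 makes that path 17 days.
No other chain overtakes it, so the finish is 17 days.

17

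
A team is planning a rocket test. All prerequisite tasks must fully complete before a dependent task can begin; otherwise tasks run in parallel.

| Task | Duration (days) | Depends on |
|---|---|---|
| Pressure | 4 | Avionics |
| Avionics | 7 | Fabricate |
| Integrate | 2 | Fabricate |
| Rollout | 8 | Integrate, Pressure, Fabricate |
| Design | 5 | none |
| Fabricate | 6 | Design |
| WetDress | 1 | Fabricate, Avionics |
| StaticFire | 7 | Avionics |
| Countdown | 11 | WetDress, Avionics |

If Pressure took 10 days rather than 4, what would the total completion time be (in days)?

36

As given, the longest chain is Design→Fabricate→Avionics→Pressure→Rollout = 5+6+7+4+8 = 30, so the finish is 30 days.
Since Pressure is critical, the +6 change carries straight to that chain (now 36 days).
No other chain overtakes it, so the finish is 36 days.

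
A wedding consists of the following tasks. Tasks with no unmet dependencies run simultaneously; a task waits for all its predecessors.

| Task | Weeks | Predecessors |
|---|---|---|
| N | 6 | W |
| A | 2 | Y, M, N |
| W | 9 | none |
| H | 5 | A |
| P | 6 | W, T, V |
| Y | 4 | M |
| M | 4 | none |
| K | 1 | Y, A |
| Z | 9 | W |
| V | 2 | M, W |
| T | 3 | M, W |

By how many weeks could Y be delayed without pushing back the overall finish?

7

W→N→A→H = 9+6+2+5 = 22 sets the makespan at 22 weeks.
The longest chain containing Y totals 15 weeks.
Float = 22 − 15 = 7.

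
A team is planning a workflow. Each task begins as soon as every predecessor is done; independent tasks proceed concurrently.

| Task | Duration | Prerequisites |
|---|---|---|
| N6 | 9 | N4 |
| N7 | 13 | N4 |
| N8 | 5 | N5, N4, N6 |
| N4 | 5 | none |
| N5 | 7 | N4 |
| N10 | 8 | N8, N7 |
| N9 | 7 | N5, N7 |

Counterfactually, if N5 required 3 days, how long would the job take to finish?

The binding path is N4→N6→N8→N10 = 5+9+5+8 = 27; finish at 27 days.
N5 is off the critical path — its longest chain is 25 days, giving 2 of slack.
No other chain overtakes it, so the finish is 27 days.

27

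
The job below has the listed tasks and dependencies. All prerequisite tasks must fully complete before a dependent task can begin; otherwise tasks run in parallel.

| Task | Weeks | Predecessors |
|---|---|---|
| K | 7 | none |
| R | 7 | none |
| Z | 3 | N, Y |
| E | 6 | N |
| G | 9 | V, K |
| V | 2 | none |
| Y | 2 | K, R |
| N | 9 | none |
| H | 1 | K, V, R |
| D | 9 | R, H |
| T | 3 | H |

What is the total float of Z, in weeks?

The longest chain is K→H→D = 7+1+9 = 17; overall finish 17 weeks.
The longest chain containing Z totals 12 weeks.
Slack of Z = 14 − 9 = 5 weeks.

5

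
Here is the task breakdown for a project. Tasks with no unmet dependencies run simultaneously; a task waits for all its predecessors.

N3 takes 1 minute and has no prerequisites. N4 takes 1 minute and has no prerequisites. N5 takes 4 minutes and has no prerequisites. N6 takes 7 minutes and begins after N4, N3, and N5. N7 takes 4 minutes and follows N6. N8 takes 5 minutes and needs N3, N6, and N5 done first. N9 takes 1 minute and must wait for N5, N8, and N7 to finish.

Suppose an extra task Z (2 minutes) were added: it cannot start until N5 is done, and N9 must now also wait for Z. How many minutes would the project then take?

17

Originally the project takes 17 minutes.
With Z inserted, N9 now waits for max(N5, N8, N7, Z).
New critical path: N5→N6→N8→N9 = 4+7+5+1 = 17 ⇒ 17 minutes.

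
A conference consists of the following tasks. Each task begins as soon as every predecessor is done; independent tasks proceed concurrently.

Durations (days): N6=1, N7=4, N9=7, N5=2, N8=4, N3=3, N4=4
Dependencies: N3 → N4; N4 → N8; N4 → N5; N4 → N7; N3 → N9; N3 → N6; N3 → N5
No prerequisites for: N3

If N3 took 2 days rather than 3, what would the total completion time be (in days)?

Critical path before the change: N3→N4→N7 = 3+4+4 = 11 giving 11 days.
N3 lies on that path, so at 2 days the path becomes 10 days.
No other chain overtakes it, so the finish is 10 days.

10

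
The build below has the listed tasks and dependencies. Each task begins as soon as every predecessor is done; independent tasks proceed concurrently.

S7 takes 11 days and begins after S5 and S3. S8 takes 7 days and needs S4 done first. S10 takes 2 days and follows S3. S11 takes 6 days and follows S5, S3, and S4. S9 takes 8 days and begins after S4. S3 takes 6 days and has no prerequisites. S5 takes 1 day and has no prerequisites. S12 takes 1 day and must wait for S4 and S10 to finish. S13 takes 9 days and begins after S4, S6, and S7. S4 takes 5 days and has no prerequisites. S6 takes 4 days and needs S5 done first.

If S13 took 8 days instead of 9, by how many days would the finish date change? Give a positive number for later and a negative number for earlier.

Critical path before the change: S3→S7→S13 = 6+11+9 = 26 giving 26 days.
Since S13 is critical, the -1 change carries straight to that chain (now 25 days).
That remains the longest chain; total 25 days.
Change in finish: 25 − 26 = -1 days.

-1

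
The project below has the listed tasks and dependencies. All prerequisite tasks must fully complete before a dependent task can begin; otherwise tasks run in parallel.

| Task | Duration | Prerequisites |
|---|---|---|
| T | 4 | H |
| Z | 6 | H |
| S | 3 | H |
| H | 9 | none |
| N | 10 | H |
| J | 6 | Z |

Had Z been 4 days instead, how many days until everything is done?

Actual critical path: H→Z→J = 9+6+6 = 21 ⇒ 21 days.
Z is on the critical path; changing it to 4 makes that path 19 days.
Now H→N = 9+10 = 19 is longest, so the finish becomes 19 days.

19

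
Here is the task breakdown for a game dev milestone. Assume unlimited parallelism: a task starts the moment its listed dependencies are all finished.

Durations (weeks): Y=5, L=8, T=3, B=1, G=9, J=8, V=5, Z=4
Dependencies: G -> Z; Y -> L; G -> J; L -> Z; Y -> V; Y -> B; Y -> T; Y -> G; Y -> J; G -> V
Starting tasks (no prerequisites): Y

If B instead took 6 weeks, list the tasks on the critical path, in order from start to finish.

Critical path before the change: Y→G→J = 5+9+8 = 22 giving 22 weeks.
The longest path through B is only 6 weeks, so B has float 16.
The critical path is still Y→G→J; finish is now 22 weeks.

Y, G, J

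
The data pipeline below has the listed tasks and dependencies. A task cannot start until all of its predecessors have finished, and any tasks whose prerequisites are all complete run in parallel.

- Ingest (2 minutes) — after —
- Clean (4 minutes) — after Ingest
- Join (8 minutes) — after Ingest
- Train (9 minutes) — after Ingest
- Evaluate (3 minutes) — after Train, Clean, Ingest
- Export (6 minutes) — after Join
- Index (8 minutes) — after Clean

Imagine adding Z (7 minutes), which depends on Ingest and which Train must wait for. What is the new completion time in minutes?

21

Originally the data pipeline takes 16 minutes.
With Z inserted, Train now waits for max(Ingest, Z).
New critical path: Ingest→Z→Train→Evaluate = 2+7+9+3 = 21 ⇒ 21 minutes.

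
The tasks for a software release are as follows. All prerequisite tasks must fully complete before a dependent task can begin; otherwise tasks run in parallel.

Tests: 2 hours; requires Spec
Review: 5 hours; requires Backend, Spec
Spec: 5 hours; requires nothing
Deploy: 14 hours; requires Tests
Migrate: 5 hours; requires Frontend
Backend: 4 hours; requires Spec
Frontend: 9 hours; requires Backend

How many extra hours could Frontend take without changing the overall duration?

Critical path: Spec→Backend→Frontend→Migrate = 5+4+9+5 = 23, so the finish is 23 hours.
The longest chain containing Frontend totals 23 hours.
Slack of Frontend = 9 − 9 = 0 hours.

0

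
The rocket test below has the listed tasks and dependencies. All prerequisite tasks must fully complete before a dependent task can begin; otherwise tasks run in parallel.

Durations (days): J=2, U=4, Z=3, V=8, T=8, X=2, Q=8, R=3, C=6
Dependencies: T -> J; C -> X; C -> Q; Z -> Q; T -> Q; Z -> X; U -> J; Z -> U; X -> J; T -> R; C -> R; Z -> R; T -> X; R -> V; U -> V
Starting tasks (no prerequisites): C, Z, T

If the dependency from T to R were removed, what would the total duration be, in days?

17

Original critical path: T→R→V = 8+3+8 = 19 ⇒ 19 days.
Without T→R, R's earliest start moves from 8 to 6.
After: C→R→V = 6+3+8 = 17 → 17 days.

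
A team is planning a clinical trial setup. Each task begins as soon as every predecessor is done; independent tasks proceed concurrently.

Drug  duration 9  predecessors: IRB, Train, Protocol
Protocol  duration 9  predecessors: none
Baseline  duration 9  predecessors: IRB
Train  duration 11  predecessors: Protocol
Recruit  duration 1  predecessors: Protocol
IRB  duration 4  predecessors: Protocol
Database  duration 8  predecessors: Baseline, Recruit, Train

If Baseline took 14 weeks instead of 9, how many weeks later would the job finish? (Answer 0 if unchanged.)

5

The binding path is Protocol→IRB→Baseline→Database = 9+4+9+8 = 30; finish at 30 weeks.
Since Baseline is critical, the +5 change carries straight to that chain (now 35 weeks).
No other chain overtakes it, so the finish is 35 weeks.
Change in finish: 35 − 30 = +5 weeks.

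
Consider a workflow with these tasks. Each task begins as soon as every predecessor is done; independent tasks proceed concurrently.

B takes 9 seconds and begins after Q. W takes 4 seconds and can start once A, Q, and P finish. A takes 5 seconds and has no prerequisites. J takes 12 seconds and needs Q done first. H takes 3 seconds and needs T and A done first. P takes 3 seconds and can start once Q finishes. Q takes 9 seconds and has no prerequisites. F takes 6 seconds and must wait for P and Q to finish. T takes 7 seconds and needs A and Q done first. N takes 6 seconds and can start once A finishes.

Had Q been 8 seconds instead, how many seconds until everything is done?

20

Critical path before the change: Q→J = 9+12 = 21 giving 21 seconds.
Q lies on that path, so at 8 seconds the path becomes 20 seconds.
No other chain overtakes it, so the finish is 20 seconds.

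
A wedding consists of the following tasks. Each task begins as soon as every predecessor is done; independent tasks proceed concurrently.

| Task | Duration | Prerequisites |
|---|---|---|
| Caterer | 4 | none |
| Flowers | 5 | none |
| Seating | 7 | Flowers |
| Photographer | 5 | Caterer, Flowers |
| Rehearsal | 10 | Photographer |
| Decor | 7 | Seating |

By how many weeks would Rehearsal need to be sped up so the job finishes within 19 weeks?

Current finish: 20 weeks; target: 19.
Rehearsal is on every critical path, so each week cut from Rehearsal cuts the finish by one (this holds down to a finish of 19).
Need 20 − 19 = 1 week off Rehearsal → Rehearsal becomes 9 weeks, finish becomes 19.

1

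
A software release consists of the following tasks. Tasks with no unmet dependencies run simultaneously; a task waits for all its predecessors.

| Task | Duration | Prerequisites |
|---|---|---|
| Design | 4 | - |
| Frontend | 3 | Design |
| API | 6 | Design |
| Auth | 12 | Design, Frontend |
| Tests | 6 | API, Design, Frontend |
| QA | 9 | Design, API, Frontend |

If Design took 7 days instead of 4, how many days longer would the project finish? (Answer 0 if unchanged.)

3

As given, the longest chain is Design→Frontend→Auth = 4+3+12 = 19, so the finish is 19 days.
Since Design is critical, the +3 change carries straight to that chain (now 22 days).
No other chain overtakes it, so the finish is 22 days.
Change in finish: 22 − 19 = +3 days.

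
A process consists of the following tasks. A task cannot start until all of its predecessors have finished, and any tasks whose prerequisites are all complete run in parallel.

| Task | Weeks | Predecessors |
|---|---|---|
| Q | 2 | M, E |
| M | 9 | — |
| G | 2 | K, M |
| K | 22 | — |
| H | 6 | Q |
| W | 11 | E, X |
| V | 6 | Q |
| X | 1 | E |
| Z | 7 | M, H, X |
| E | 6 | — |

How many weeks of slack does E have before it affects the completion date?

3

K→G = 22+2 = 24 sets the makespan at 24 weeks.
E finishes as early as 6 and must finish by 9.
So E can slip 9 − 6 = 3 weeks.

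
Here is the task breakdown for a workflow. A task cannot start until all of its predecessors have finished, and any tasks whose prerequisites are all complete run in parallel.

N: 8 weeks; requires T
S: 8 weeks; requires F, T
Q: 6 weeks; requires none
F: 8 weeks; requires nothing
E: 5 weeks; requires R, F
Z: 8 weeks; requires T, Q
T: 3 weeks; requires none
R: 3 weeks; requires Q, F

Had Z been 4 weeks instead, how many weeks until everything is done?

16

The binding path is F→R→E = 8+3+5 = 16; finish at 16 weeks.
The longest path through Z is only 14 weeks, so Z has float 2.
No other chain overtakes it, so the finish is 16 weeks.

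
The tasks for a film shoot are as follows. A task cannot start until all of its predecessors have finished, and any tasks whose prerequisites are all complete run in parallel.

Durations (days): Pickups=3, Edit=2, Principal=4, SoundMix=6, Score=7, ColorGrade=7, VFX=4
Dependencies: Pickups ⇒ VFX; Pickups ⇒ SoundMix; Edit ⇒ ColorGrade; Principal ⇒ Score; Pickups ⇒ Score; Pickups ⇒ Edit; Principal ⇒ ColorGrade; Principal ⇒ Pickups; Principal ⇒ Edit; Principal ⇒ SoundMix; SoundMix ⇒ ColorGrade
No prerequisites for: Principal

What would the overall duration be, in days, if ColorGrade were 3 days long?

As given, the longest chain is Principal→Pickups→SoundMix→ColorGrade = 4+3+6+7 = 20, so the finish is 20 days.
ColorGrade lies on that path, so at 3 days the path becomes 16 days.
That remains the longest chain; total 16 days.

16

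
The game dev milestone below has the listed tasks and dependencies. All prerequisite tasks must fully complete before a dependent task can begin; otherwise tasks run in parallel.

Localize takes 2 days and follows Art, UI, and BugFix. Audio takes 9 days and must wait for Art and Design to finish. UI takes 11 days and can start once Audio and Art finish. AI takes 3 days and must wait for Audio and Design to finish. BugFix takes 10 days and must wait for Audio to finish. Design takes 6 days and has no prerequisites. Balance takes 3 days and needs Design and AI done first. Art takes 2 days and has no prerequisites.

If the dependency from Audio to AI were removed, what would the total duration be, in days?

28

Original critical path: Design→Audio→UI→Localize = 6+9+11+2 = 28 ⇒ 28 days.
Without Audio→AI, AI's earliest start moves from 15 to 6.
The longest chain is now Design→Audio→UI→Localize = 6+9+11+2 = 28, so the game dev milestone takes 28 days.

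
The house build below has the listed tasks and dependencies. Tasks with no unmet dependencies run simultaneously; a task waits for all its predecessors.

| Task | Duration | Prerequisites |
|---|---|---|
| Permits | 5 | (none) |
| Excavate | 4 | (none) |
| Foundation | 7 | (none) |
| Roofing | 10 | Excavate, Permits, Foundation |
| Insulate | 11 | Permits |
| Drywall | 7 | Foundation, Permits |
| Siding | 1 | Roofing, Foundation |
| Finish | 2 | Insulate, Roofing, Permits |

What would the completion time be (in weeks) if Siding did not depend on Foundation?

19

With the dependency in place, Foundation→Roofing→Finish = 7+10+2 = 19 sets the finish at 19 weeks.
Dropping Foundation→Siding doesn't change Siding's earliest start (17); another predecessor still binds.
New critical path: Foundation→Roofing→Finish = 7+10+2 = 19 ⇒ 19 weeks.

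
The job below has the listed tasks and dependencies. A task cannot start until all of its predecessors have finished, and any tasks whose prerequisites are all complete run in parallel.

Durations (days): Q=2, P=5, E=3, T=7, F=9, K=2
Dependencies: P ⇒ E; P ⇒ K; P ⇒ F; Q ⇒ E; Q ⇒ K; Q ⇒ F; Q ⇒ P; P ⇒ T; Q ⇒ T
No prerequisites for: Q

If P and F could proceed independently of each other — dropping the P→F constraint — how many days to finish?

14

Original critical path: Q→P→F = 2+5+9 = 16 ⇒ 16 days.
Without P→F, F's earliest start moves from 7 to 2.
The longest chain is now Q→P→T = 2+5+7 = 14, so the schedule takes 14 days.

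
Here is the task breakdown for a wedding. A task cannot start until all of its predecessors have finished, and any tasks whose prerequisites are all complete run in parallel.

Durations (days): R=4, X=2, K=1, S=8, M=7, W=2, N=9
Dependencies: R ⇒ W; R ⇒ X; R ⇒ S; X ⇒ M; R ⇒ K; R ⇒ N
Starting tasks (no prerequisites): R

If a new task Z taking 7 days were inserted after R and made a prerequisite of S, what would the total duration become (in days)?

Originally the wedding takes 13 days.
With Z inserted, S now waits for max(R, Z).
New critical path: R→Z→S = 4+7+8 = 19 ⇒ 19 days.

19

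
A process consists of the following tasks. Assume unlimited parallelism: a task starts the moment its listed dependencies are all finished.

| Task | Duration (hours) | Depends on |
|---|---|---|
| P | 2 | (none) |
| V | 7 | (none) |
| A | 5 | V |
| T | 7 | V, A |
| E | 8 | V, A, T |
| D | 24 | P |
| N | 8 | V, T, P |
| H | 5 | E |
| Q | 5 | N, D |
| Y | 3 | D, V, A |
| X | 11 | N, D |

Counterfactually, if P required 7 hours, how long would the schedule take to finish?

42

Critical path before the change: V→A→T→N→X = 7+5+7+8+11 = 38 giving 38 hours.
P has 1 hour of float (longest path through it is 37).
New critical path: P→D→X = 7+24+11 = 42 ⇒ 42 hours.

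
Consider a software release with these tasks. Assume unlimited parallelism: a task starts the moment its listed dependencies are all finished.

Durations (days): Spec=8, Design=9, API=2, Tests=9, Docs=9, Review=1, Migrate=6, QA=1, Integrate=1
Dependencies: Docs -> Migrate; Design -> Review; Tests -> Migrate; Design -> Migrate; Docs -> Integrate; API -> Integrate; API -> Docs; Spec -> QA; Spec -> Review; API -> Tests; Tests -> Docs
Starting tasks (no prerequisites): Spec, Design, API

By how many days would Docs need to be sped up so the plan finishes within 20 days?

Current finish: 26 days; target: 20.
Docs is on every critical path, so each day cut from Docs cuts the finish by one (this holds down to a finish of 18).
Need 26 − 20 = 6 days off Docs → Docs becomes 3 days, finish becomes 20.

6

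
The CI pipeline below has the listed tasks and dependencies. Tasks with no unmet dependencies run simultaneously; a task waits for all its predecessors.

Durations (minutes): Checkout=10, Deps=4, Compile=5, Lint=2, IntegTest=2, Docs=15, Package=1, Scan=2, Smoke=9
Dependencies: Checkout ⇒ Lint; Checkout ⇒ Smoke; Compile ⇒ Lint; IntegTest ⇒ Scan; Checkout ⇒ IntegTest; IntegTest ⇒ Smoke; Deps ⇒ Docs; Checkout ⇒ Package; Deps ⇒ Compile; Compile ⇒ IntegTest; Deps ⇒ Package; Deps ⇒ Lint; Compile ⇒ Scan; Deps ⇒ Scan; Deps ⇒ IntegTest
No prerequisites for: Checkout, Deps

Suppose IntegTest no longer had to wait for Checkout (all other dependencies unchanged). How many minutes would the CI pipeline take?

Original critical path: Checkout→IntegTest→Smoke = 10+2+9 = 21 ⇒ 21 minutes.
Without Checkout→IntegTest, IntegTest's earliest start moves from 10 to 9.
The longest chain is now Deps→Compile→IntegTest→Smoke = 4+5+2+9 = 20, so the CI pipeline takes 20 minutes.

20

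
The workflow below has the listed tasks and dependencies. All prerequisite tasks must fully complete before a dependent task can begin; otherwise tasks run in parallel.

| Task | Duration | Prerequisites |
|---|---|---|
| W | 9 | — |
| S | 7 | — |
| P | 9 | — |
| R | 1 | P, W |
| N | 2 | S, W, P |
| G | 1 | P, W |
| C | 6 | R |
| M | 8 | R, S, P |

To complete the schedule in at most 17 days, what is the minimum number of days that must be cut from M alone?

Current finish: 18 days; target: 17.
M is on every critical path, so each day cut from M cuts the finish by one (this holds down to a finish of 16).
Need 18 − 17 = 1 day off M → M becomes 7 days, finish becomes 17.

1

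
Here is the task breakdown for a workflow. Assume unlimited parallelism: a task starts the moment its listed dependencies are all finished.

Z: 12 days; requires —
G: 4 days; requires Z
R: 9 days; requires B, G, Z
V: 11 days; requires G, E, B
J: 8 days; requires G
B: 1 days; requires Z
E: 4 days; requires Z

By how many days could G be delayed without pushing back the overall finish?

0

Critical path: Z→E→V = 12+4+11 = 27, so the finish is 27 days.
The longest chain containing G totals 27 days.
Float = 27 − 27 = 0.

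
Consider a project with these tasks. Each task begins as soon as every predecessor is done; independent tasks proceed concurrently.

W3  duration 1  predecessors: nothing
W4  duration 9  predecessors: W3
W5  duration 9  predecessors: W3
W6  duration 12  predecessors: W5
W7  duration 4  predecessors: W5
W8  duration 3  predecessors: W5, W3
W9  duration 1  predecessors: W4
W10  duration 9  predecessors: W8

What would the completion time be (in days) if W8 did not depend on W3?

Original critical path: W3→W5→W6 = 1+9+12 = 22 ⇒ 22 days.
Dropping W3→W8 doesn't change W8's earliest start (10); another predecessor still binds.
The longest chain is now W3→W5→W6 = 1+9+12 = 22, so the project takes 22 days.

22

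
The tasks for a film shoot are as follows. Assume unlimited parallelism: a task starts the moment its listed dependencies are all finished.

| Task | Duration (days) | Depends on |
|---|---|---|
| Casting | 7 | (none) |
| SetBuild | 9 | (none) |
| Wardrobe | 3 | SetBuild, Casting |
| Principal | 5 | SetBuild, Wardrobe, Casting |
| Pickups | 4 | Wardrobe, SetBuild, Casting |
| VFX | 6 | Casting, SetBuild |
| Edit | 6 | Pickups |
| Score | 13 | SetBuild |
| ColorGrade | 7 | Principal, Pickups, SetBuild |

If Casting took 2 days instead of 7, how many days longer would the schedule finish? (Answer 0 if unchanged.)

The binding path is SetBuild→Wardrobe→Principal→ColorGrade = 9+3+5+7 = 24; finish at 24 days.
Casting is off the critical path — its longest chain is 22 days, giving 2 of slack.
That remains the longest chain; total 24 days.
Change in finish: 24 − 24 = +0 days.

0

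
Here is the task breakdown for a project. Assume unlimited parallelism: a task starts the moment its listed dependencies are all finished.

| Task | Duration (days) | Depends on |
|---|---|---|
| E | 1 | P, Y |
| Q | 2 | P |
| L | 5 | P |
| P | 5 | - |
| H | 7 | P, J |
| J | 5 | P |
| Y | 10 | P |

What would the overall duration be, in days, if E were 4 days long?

19

Baseline: P→J→H = 5+5+7 = 17 → 17 days.
The longest path through E is only 16 days, so E has float 1.
The binding chain switches to P→Y→E = 5+10+4 = 19; finish 19 days.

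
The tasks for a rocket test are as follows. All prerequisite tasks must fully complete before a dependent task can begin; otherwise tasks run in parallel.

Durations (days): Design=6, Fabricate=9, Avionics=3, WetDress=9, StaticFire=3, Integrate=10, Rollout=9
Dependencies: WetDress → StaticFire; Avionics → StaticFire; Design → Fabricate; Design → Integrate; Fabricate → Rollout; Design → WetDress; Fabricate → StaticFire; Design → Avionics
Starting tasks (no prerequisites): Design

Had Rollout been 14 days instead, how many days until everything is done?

Baseline: Design→Fabricate→Rollout = 6+9+9 = 24 → 24 days.
Since Rollout is critical, the +5 change carries straight to that chain (now 29 days).
The critical path is still Design→Fabricate→Rollout; finish is now 29 days.

29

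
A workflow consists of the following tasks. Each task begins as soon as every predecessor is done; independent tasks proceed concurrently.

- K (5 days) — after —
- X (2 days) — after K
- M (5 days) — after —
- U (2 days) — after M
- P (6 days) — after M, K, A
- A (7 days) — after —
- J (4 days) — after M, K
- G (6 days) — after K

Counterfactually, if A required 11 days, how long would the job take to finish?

The binding path is A→P = 7+6 = 13; finish at 13 days.
Since A is critical, the +4 change carries straight to that chain (now 17 days).
The critical path is still A→P; finish is now 17 days.

17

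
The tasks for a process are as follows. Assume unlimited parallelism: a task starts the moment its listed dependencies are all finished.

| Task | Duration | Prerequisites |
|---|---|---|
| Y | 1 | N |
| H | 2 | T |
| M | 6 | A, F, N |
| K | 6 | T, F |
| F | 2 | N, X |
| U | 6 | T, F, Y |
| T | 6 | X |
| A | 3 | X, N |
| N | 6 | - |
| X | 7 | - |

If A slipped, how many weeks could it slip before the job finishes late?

3

The longest chain is X→T→K = 7+6+6 = 19; overall finish 19 weeks.
The longest chain containing A totals 16 weeks.
Slack of A = 10 − 7 = 3 weeks.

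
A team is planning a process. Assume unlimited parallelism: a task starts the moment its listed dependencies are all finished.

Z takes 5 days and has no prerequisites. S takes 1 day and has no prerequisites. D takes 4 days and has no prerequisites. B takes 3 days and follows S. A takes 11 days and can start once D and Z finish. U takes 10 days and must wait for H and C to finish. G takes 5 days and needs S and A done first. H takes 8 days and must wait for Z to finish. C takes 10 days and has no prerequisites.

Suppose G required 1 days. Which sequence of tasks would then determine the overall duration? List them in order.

Z, H, U

As given, the longest chain is Z→H→U = 5+8+10 = 23, so the finish is 23 days.
G has 2 days of float (longest path through it is 21).
That remains the longest chain; total 23 days.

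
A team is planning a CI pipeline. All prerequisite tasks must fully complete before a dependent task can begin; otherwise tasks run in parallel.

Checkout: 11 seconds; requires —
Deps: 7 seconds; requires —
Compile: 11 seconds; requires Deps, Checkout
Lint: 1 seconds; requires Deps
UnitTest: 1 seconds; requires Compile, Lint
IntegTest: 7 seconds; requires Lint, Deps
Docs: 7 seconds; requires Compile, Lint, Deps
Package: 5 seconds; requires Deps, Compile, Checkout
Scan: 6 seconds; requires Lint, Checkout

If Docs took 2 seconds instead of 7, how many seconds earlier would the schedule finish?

2

Baseline: Checkout→Compile→Docs = 11+11+7 = 29 → 29 seconds.
Since Docs is critical, the -5 change carries straight to that chain (now 24 seconds).
Now Checkout→Compile→Package = 11+11+5 = 27 is longest, so the finish becomes 27 seconds.
Change in finish: 27 − 29 = -2 seconds.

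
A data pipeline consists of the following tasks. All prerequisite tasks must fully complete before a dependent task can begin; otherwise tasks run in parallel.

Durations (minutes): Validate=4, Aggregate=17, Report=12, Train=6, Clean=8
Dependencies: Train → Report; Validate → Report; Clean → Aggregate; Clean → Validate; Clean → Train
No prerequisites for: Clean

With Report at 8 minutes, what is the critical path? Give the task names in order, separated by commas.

Baseline: Clean→Train→Report = 8+6+12 = 26 → 26 minutes.
Since Report is critical, the -4 change carries straight to that chain (now 22 minutes).
The binding chain switches to Clean→Aggregate = 8+17 = 25; finish 25 minutes.

Clean, Aggregate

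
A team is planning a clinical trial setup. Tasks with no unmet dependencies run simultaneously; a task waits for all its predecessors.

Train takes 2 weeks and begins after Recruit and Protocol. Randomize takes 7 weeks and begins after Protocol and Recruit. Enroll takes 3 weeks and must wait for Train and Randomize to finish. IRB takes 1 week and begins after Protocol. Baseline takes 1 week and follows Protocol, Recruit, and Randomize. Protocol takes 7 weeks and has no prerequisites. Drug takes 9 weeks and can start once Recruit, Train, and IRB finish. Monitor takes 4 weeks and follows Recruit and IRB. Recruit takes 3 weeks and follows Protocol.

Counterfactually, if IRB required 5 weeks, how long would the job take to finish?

21

Actual critical path: Protocol→Recruit→Train→Drug = 7+3+2+9 = 21 ⇒ 21 weeks.
IRB is off the critical path — its longest chain is 17 weeks, giving 4 of slack.
Now Protocol→IRB→Drug = 7+5+9 = 21 is longest, so the finish becomes 21 weeks.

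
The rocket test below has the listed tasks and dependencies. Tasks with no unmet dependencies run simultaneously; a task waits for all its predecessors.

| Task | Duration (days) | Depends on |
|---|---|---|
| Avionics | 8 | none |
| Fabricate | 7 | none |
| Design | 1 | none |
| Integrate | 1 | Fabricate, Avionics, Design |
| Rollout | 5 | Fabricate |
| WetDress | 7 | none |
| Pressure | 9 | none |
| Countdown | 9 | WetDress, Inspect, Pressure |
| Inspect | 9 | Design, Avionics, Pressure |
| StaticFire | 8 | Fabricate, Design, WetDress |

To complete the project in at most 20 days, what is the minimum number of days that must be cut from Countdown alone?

7

Current finish: 27 days; target: 20.
Countdown is on every critical path, so each day cut from Countdown cuts the finish by one (this holds down to a finish of 19).
Need 27 − 20 = 7 days off Countdown → Countdown becomes 2 days, finish becomes 20.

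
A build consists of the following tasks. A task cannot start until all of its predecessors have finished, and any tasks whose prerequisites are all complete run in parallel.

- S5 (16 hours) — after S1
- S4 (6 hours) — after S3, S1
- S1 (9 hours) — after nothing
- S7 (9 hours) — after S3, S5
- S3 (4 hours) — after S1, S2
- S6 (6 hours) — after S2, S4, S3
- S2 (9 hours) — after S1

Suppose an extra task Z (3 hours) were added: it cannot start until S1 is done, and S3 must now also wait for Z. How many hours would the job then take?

Originally the job takes 34 hours.
With Z inserted, S3 now waits for max(S1, S2, Z).
New critical path: S1→S2→S3→S4→S6 = 9+9+4+6+6 = 34 ⇒ 34 hours.

34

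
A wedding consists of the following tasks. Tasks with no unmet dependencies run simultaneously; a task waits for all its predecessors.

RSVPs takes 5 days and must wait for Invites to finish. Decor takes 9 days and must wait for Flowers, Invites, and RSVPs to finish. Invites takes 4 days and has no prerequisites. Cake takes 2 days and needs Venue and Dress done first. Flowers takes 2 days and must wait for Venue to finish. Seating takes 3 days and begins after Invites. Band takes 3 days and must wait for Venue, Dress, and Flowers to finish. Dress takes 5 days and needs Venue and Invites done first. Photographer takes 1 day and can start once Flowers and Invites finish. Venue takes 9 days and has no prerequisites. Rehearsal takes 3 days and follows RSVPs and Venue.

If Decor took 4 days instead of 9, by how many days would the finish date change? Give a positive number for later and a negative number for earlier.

Actual critical path: Venue→Flowers→Decor = 9+2+9 = 20 ⇒ 20 days.
Decor lies on that path, so at 4 days the path becomes 15 days.
Now Venue→Dress→Band = 9+5+3 = 17 is longest, so the finish becomes 17 days.
Change in finish: 17 − 20 = -3 days.

-3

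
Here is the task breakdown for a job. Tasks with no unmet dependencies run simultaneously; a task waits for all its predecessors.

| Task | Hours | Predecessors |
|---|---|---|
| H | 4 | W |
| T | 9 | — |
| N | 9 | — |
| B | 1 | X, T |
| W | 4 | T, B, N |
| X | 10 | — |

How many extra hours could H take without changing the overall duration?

The longest chain is X→B→W→H = 10+1+4+4 = 19; overall finish 19 hours.
The longest chain containing H totals 19 hours.
Float = 19 − 19 = 0.

0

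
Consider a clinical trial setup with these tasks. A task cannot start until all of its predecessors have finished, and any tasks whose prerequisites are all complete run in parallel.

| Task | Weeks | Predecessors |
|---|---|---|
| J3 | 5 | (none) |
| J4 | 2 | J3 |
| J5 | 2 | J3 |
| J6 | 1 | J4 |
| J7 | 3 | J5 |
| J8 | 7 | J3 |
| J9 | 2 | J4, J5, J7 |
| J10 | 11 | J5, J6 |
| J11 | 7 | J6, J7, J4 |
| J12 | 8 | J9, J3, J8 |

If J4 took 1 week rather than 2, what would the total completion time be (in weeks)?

20

The binding path is J3→J5→J7→J9→J12 = 5+2+3+2+8 = 20; finish at 20 weeks.
The longest path through J4 is only 19 weeks, so J4 has float 1.
No other chain overtakes it, so the finish is 20 weeks.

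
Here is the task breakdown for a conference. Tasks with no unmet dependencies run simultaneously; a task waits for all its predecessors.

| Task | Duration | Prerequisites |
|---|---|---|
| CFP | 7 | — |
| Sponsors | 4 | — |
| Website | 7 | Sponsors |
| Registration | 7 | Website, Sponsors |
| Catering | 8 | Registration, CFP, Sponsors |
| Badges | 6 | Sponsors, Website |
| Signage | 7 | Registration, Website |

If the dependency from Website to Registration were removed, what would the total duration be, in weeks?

19

Original critical path: Sponsors→Website→Registration→Catering = 4+7+7+8 = 26 ⇒ 26 weeks.
Without Website→Registration, Registration's earliest start moves from 11 to 4.
New critical path: Sponsors→Registration→Catering = 4+7+8 = 19 ⇒ 19 weeks.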